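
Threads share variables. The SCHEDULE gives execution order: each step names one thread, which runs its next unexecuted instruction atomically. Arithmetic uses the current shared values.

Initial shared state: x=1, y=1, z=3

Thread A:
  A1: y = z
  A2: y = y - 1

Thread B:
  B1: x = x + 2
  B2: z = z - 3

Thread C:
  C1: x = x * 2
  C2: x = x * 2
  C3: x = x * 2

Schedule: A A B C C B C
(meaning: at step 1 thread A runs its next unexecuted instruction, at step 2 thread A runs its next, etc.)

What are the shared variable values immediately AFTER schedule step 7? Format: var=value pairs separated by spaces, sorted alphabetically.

Step 1: thread A executes A1 (y = z). Shared: x=1 y=3 z=3. PCs: A@1 B@0 C@0
Step 2: thread A executes A2 (y = y - 1). Shared: x=1 y=2 z=3. PCs: A@2 B@0 C@0
Step 3: thread B executes B1 (x = x + 2). Shared: x=3 y=2 z=3. PCs: A@2 B@1 C@0
Step 4: thread C executes C1 (x = x * 2). Shared: x=6 y=2 z=3. PCs: A@2 B@1 C@1
Step 5: thread C executes C2 (x = x * 2). Shared: x=12 y=2 z=3. PCs: A@2 B@1 C@2
Step 6: thread B executes B2 (z = z - 3). Shared: x=12 y=2 z=0. PCs: A@2 B@2 C@2
Step 7: thread C executes C3 (x = x * 2). Shared: x=24 y=2 z=0. PCs: A@2 B@2 C@3

Answer: x=24 y=2 z=0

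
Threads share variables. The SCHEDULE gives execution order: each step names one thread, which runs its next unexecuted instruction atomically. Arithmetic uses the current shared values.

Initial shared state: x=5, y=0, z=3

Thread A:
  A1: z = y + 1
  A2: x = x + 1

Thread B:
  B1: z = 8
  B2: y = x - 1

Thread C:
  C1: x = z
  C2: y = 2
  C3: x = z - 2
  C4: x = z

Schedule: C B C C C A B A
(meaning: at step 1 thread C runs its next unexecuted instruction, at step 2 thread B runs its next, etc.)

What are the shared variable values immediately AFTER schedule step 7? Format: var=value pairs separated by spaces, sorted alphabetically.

Answer: x=8 y=7 z=3

Derivation:
Step 1: thread C executes C1 (x = z). Shared: x=3 y=0 z=3. PCs: A@0 B@0 C@1
Step 2: thread B executes B1 (z = 8). Shared: x=3 y=0 z=8. PCs: A@0 B@1 C@1
Step 3: thread C executes C2 (y = 2). Shared: x=3 y=2 z=8. PCs: A@0 B@1 C@2
Step 4: thread C executes C3 (x = z - 2). Shared: x=6 y=2 z=8. PCs: A@0 B@1 C@3
Step 5: thread C executes C4 (x = z). Shared: x=8 y=2 z=8. PCs: A@0 B@1 C@4
Step 6: thread A executes A1 (z = y + 1). Shared: x=8 y=2 z=3. PCs: A@1 B@1 C@4
Step 7: thread B executes B2 (y = x - 1). Shared: x=8 y=7 z=3. PCs: A@1 B@2 C@4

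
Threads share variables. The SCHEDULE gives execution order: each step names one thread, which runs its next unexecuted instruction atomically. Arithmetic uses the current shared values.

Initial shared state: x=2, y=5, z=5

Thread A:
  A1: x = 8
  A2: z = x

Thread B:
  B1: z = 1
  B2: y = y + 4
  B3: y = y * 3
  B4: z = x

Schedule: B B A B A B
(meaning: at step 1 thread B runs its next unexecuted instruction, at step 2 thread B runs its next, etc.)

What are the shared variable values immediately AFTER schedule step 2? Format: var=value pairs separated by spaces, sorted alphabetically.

Step 1: thread B executes B1 (z = 1). Shared: x=2 y=5 z=1. PCs: A@0 B@1
Step 2: thread B executes B2 (y = y + 4). Shared: x=2 y=9 z=1. PCs: A@0 B@2

Answer: x=2 y=9 z=1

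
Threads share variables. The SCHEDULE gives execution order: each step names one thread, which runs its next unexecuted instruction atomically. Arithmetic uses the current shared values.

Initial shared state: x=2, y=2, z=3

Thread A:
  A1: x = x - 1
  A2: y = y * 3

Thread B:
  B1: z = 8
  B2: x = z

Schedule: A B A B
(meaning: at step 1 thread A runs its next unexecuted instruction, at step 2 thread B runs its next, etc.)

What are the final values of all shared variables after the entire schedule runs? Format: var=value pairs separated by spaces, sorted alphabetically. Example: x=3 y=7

Answer: x=8 y=6 z=8

Derivation:
Step 1: thread A executes A1 (x = x - 1). Shared: x=1 y=2 z=3. PCs: A@1 B@0
Step 2: thread B executes B1 (z = 8). Shared: x=1 y=2 z=8. PCs: A@1 B@1
Step 3: thread A executes A2 (y = y * 3). Shared: x=1 y=6 z=8. PCs: A@2 B@1
Step 4: thread B executes B2 (x = z). Shared: x=8 y=6 z=8. PCs: A@2 B@2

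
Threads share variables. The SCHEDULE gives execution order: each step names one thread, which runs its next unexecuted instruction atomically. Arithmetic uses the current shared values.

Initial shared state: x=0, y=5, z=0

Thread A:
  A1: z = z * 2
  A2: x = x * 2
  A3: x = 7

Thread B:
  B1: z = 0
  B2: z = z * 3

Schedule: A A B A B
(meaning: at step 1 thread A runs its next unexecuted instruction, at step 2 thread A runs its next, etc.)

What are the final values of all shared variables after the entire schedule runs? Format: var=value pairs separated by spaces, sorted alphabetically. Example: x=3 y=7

Answer: x=7 y=5 z=0

Derivation:
Step 1: thread A executes A1 (z = z * 2). Shared: x=0 y=5 z=0. PCs: A@1 B@0
Step 2: thread A executes A2 (x = x * 2). Shared: x=0 y=5 z=0. PCs: A@2 B@0
Step 3: thread B executes B1 (z = 0). Shared: x=0 y=5 z=0. PCs: A@2 B@1
Step 4: thread A executes A3 (x = 7). Shared: x=7 y=5 z=0. PCs: A@3 B@1
Step 5: thread B executes B2 (z = z * 3). Shared: x=7 y=5 z=0. PCs: A@3 B@2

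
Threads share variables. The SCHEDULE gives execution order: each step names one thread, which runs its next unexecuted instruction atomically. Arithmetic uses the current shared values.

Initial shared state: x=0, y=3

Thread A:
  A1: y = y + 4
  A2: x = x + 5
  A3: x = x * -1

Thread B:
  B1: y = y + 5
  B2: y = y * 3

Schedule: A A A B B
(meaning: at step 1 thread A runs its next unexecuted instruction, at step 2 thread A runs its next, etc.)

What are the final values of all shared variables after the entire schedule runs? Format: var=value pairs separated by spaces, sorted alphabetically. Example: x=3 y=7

Step 1: thread A executes A1 (y = y + 4). Shared: x=0 y=7. PCs: A@1 B@0
Step 2: thread A executes A2 (x = x + 5). Shared: x=5 y=7. PCs: A@2 B@0
Step 3: thread A executes A3 (x = x * -1). Shared: x=-5 y=7. PCs: A@3 B@0
Step 4: thread B executes B1 (y = y + 5). Shared: x=-5 y=12. PCs: A@3 B@1
Step 5: thread B executes B2 (y = y * 3). Shared: x=-5 y=36. PCs: A@3 B@2

Answer: x=-5 y=36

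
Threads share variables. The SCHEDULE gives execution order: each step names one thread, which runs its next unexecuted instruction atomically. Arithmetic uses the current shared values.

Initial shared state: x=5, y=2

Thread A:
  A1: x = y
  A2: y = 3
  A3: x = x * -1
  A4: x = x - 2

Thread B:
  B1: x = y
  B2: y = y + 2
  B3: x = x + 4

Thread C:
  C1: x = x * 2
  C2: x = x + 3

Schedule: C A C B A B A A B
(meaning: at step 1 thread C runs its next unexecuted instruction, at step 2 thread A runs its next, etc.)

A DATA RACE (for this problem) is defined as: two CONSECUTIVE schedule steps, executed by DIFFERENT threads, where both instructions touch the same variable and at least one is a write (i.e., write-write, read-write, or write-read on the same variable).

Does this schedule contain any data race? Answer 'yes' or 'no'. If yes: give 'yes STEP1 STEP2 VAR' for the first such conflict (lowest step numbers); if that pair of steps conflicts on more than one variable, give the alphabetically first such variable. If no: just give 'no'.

Answer: yes 1 2 x

Derivation:
Steps 1,2: C(x = x * 2) vs A(x = y). RACE on x (W-W).
Steps 2,3: A(x = y) vs C(x = x + 3). RACE on x (W-W).
Steps 3,4: C(x = x + 3) vs B(x = y). RACE on x (W-W).
Steps 4,5: B(x = y) vs A(y = 3). RACE on y (R-W).
Steps 5,6: A(y = 3) vs B(y = y + 2). RACE on y (W-W).
Steps 6,7: B(r=y,w=y) vs A(r=x,w=x). No conflict.
Steps 7,8: same thread (A). No race.
Steps 8,9: A(x = x - 2) vs B(x = x + 4). RACE on x (W-W).
First conflict at steps 1,2.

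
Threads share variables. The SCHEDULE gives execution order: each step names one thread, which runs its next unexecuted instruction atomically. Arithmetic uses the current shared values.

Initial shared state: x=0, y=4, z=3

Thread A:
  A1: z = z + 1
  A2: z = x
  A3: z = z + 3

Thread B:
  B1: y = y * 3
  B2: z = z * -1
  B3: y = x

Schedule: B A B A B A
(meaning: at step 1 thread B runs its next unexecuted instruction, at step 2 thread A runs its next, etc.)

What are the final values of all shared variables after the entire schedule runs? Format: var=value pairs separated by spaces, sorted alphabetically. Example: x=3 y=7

Answer: x=0 y=0 z=3

Derivation:
Step 1: thread B executes B1 (y = y * 3). Shared: x=0 y=12 z=3. PCs: A@0 B@1
Step 2: thread A executes A1 (z = z + 1). Shared: x=0 y=12 z=4. PCs: A@1 B@1
Step 3: thread B executes B2 (z = z * -1). Shared: x=0 y=12 z=-4. PCs: A@1 B@2
Step 4: thread A executes A2 (z = x). Shared: x=0 y=12 z=0. PCs: A@2 B@2
Step 5: thread B executes B3 (y = x). Shared: x=0 y=0 z=0. PCs: A@2 B@3
Step 6: thread A executes A3 (z = z + 3). Shared: x=0 y=0 z=3. PCs: A@3 B@3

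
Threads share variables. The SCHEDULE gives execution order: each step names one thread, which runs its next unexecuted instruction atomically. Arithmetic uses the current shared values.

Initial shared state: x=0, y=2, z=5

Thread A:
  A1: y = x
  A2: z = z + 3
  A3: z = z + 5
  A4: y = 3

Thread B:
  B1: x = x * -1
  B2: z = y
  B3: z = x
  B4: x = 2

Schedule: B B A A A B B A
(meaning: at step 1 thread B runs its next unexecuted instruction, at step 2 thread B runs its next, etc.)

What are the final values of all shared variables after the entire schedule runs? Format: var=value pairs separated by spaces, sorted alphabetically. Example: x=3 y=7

Step 1: thread B executes B1 (x = x * -1). Shared: x=0 y=2 z=5. PCs: A@0 B@1
Step 2: thread B executes B2 (z = y). Shared: x=0 y=2 z=2. PCs: A@0 B@2
Step 3: thread A executes A1 (y = x). Shared: x=0 y=0 z=2. PCs: A@1 B@2
Step 4: thread A executes A2 (z = z + 3). Shared: x=0 y=0 z=5. PCs: A@2 B@2
Step 5: thread A executes A3 (z = z + 5). Shared: x=0 y=0 z=10. PCs: A@3 B@2
Step 6: thread B executes B3 (z = x). Shared: x=0 y=0 z=0. PCs: A@3 B@3
Step 7: thread B executes B4 (x = 2). Shared: x=2 y=0 z=0. PCs: A@3 B@4
Step 8: thread A executes A4 (y = 3). Shared: x=2 y=3 z=0. PCs: A@4 B@4

Answer: x=2 y=3 z=0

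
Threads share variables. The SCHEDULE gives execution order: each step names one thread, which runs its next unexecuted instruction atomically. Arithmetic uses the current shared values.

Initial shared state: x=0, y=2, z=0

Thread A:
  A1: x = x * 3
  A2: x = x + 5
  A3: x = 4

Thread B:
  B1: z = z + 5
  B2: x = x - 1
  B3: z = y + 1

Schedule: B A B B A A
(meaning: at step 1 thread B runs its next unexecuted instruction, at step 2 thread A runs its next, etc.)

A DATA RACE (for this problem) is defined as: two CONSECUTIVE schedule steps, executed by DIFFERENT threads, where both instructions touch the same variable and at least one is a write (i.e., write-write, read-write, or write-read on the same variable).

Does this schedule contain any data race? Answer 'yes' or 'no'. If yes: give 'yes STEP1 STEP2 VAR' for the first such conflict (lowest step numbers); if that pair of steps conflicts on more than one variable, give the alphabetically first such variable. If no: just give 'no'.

Answer: yes 2 3 x

Derivation:
Steps 1,2: B(r=z,w=z) vs A(r=x,w=x). No conflict.
Steps 2,3: A(x = x * 3) vs B(x = x - 1). RACE on x (W-W).
Steps 3,4: same thread (B). No race.
Steps 4,5: B(r=y,w=z) vs A(r=x,w=x). No conflict.
Steps 5,6: same thread (A). No race.
First conflict at steps 2,3.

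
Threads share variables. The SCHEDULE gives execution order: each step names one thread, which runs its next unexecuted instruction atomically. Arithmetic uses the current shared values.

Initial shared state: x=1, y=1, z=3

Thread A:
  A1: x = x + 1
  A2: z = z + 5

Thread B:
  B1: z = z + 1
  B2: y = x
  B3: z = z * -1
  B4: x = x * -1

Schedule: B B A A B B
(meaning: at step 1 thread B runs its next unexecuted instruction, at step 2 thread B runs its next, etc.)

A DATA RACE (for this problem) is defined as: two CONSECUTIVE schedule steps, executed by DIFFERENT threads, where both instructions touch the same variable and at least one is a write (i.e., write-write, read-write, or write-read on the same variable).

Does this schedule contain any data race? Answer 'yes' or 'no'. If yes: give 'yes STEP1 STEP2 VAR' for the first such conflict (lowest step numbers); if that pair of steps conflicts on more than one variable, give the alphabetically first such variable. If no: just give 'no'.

Steps 1,2: same thread (B). No race.
Steps 2,3: B(y = x) vs A(x = x + 1). RACE on x (R-W).
Steps 3,4: same thread (A). No race.
Steps 4,5: A(z = z + 5) vs B(z = z * -1). RACE on z (W-W).
Steps 5,6: same thread (B). No race.
First conflict at steps 2,3.

Answer: yes 2 3 x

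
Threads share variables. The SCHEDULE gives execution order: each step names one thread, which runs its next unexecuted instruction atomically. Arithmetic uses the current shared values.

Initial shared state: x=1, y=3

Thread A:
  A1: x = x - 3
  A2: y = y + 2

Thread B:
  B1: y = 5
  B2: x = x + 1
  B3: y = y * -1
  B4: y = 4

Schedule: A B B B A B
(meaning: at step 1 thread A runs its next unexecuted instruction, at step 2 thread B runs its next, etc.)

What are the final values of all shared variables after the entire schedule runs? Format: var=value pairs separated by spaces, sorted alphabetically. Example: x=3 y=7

Step 1: thread A executes A1 (x = x - 3). Shared: x=-2 y=3. PCs: A@1 B@0
Step 2: thread B executes B1 (y = 5). Shared: x=-2 y=5. PCs: A@1 B@1
Step 3: thread B executes B2 (x = x + 1). Shared: x=-1 y=5. PCs: A@1 B@2
Step 4: thread B executes B3 (y = y * -1). Shared: x=-1 y=-5. PCs: A@1 B@3
Step 5: thread A executes A2 (y = y + 2). Shared: x=-1 y=-3. PCs: A@2 B@3
Step 6: thread B executes B4 (y = 4). Shared: x=-1 y=4. PCs: A@2 B@4

Answer: x=-1 y=4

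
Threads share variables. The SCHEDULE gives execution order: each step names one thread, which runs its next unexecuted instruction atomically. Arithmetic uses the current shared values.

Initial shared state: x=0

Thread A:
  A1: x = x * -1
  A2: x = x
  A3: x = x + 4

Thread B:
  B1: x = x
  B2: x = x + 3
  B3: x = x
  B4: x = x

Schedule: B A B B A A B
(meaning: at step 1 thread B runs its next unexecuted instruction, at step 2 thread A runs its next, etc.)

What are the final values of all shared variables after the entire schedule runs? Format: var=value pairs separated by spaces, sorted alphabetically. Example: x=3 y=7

Step 1: thread B executes B1 (x = x). Shared: x=0. PCs: A@0 B@1
Step 2: thread A executes A1 (x = x * -1). Shared: x=0. PCs: A@1 B@1
Step 3: thread B executes B2 (x = x + 3). Shared: x=3. PCs: A@1 B@2
Step 4: thread B executes B3 (x = x). Shared: x=3. PCs: A@1 B@3
Step 5: thread A executes A2 (x = x). Shared: x=3. PCs: A@2 B@3
Step 6: thread A executes A3 (x = x + 4). Shared: x=7. PCs: A@3 B@3
Step 7: thread B executes B4 (x = x). Shared: x=7. PCs: A@3 B@4

Answer: x=7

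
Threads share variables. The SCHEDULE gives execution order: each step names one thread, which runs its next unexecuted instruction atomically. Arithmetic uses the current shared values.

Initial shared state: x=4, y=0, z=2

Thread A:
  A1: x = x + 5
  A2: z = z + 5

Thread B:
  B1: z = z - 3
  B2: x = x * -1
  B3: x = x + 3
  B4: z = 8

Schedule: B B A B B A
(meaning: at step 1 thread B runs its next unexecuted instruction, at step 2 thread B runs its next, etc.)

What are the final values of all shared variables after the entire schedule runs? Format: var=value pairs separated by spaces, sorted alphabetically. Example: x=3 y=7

Step 1: thread B executes B1 (z = z - 3). Shared: x=4 y=0 z=-1. PCs: A@0 B@1
Step 2: thread B executes B2 (x = x * -1). Shared: x=-4 y=0 z=-1. PCs: A@0 B@2
Step 3: thread A executes A1 (x = x + 5). Shared: x=1 y=0 z=-1. PCs: A@1 B@2
Step 4: thread B executes B3 (x = x + 3). Shared: x=4 y=0 z=-1. PCs: A@1 B@3
Step 5: thread B executes B4 (z = 8). Shared: x=4 y=0 z=8. PCs: A@1 B@4
Step 6: thread A executes A2 (z = z + 5). Shared: x=4 y=0 z=13. PCs: A@2 B@4

Answer: x=4 y=0 z=13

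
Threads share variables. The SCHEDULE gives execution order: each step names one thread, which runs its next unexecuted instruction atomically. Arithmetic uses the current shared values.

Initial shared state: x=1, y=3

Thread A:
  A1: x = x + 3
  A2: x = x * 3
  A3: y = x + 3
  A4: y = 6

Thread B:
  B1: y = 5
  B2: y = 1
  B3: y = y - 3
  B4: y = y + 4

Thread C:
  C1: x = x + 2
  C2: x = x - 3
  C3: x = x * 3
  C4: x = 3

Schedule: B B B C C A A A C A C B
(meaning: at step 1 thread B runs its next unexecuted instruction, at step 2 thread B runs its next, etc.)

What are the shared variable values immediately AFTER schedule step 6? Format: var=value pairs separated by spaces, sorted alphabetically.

Answer: x=3 y=-2

Derivation:
Step 1: thread B executes B1 (y = 5). Shared: x=1 y=5. PCs: A@0 B@1 C@0
Step 2: thread B executes B2 (y = 1). Shared: x=1 y=1. PCs: A@0 B@2 C@0
Step 3: thread B executes B3 (y = y - 3). Shared: x=1 y=-2. PCs: A@0 B@3 C@0
Step 4: thread C executes C1 (x = x + 2). Shared: x=3 y=-2. PCs: A@0 B@3 C@1
Step 5: thread C executes C2 (x = x - 3). Shared: x=0 y=-2. PCs: A@0 B@3 C@2
Step 6: thread A executes A1 (x = x + 3). Shared: x=3 y=-2. PCs: A@1 B@3 C@2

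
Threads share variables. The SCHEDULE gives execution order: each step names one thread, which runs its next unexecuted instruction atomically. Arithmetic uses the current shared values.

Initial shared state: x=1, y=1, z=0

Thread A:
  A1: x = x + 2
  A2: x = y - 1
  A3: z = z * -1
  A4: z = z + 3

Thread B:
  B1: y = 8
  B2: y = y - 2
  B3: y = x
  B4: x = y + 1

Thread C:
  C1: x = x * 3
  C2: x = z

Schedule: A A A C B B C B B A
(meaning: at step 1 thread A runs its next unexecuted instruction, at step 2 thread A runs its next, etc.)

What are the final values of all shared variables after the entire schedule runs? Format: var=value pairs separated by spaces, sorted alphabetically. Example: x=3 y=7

Answer: x=1 y=0 z=3

Derivation:
Step 1: thread A executes A1 (x = x + 2). Shared: x=3 y=1 z=0. PCs: A@1 B@0 C@0
Step 2: thread A executes A2 (x = y - 1). Shared: x=0 y=1 z=0. PCs: A@2 B@0 C@0
Step 3: thread A executes A3 (z = z * -1). Shared: x=0 y=1 z=0. PCs: A@3 B@0 C@0
Step 4: thread C executes C1 (x = x * 3). Shared: x=0 y=1 z=0. PCs: A@3 B@0 C@1
Step 5: thread B executes B1 (y = 8). Shared: x=0 y=8 z=0. PCs: A@3 B@1 C@1
Step 6: thread B executes B2 (y = y - 2). Shared: x=0 y=6 z=0. PCs: A@3 B@2 C@1
Step 7: thread C executes C2 (x = z). Shared: x=0 y=6 z=0. PCs: A@3 B@2 C@2
Step 8: thread B executes B3 (y = x). Shared: x=0 y=0 z=0. PCs: A@3 B@3 C@2
Step 9: thread B executes B4 (x = y + 1). Shared: x=1 y=0 z=0. PCs: A@3 B@4 C@2
Step 10: thread A executes A4 (z = z + 3). Shared: x=1 y=0 z=3. PCs: A@4 B@4 C@2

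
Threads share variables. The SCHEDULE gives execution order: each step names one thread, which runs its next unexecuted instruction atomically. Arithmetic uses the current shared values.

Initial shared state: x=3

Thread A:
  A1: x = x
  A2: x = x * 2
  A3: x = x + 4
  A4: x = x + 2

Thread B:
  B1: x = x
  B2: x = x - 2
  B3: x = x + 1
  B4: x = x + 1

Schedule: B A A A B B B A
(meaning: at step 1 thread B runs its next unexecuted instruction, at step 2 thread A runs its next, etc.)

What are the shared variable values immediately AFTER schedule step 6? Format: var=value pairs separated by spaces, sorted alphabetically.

Answer: x=9

Derivation:
Step 1: thread B executes B1 (x = x). Shared: x=3. PCs: A@0 B@1
Step 2: thread A executes A1 (x = x). Shared: x=3. PCs: A@1 B@1
Step 3: thread A executes A2 (x = x * 2). Shared: x=6. PCs: A@2 B@1
Step 4: thread A executes A3 (x = x + 4). Shared: x=10. PCs: A@3 B@1
Step 5: thread B executes B2 (x = x - 2). Shared: x=8. PCs: A@3 B@2
Step 6: thread B executes B3 (x = x + 1). Shared: x=9. PCs: A@3 B@3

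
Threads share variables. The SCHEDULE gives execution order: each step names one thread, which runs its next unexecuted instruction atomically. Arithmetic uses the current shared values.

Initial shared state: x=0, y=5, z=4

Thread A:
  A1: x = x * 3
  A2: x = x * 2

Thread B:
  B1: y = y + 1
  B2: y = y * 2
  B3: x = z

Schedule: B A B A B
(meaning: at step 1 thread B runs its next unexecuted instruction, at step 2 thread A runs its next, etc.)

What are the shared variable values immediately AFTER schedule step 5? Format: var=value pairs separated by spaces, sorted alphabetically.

Step 1: thread B executes B1 (y = y + 1). Shared: x=0 y=6 z=4. PCs: A@0 B@1
Step 2: thread A executes A1 (x = x * 3). Shared: x=0 y=6 z=4. PCs: A@1 B@1
Step 3: thread B executes B2 (y = y * 2). Shared: x=0 y=12 z=4. PCs: A@1 B@2
Step 4: thread A executes A2 (x = x * 2). Shared: x=0 y=12 z=4. PCs: A@2 B@2
Step 5: thread B executes B3 (x = z). Shared: x=4 y=12 z=4. PCs: A@2 B@3

Answer: x=4 y=12 z=4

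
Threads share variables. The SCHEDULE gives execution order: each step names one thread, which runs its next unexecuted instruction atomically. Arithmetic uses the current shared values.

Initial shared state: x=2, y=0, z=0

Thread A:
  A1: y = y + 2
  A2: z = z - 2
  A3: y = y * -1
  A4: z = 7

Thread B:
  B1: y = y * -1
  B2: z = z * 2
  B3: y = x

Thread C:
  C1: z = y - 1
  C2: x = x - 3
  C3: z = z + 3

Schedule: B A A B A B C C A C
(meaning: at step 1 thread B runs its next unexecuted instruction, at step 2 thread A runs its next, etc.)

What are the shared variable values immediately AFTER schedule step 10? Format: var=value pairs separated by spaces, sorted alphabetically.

Answer: x=-1 y=2 z=10

Derivation:
Step 1: thread B executes B1 (y = y * -1). Shared: x=2 y=0 z=0. PCs: A@0 B@1 C@0
Step 2: thread A executes A1 (y = y + 2). Shared: x=2 y=2 z=0. PCs: A@1 B@1 C@0
Step 3: thread A executes A2 (z = z - 2). Shared: x=2 y=2 z=-2. PCs: A@2 B@1 C@0
Step 4: thread B executes B2 (z = z * 2). Shared: x=2 y=2 z=-4. PCs: A@2 B@2 C@0
Step 5: thread A executes A3 (y = y * -1). Shared: x=2 y=-2 z=-4. PCs: A@3 B@2 C@0
Step 6: thread B executes B3 (y = x). Shared: x=2 y=2 z=-4. PCs: A@3 B@3 C@0
Step 7: thread C executes C1 (z = y - 1). Shared: x=2 y=2 z=1. PCs: A@3 B@3 C@1
Step 8: thread C executes C2 (x = x - 3). Shared: x=-1 y=2 z=1. PCs: A@3 B@3 C@2
Step 9: thread A executes A4 (z = 7). Shared: x=-1 y=2 z=7. PCs: A@4 B@3 C@2
Step 10: thread C executes C3 (z = z + 3). Shared: x=-1 y=2 z=10. PCs: A@4 B@3 C@3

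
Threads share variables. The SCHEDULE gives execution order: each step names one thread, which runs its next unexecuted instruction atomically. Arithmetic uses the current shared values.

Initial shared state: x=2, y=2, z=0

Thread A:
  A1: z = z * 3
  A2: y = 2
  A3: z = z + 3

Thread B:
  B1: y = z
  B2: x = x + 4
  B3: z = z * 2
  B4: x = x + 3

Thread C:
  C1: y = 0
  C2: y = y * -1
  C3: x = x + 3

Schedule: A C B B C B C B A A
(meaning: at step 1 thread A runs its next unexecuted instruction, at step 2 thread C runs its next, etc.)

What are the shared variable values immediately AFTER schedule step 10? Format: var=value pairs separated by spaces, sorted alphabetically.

Step 1: thread A executes A1 (z = z * 3). Shared: x=2 y=2 z=0. PCs: A@1 B@0 C@0
Step 2: thread C executes C1 (y = 0). Shared: x=2 y=0 z=0. PCs: A@1 B@0 C@1
Step 3: thread B executes B1 (y = z). Shared: x=2 y=0 z=0. PCs: A@1 B@1 C@1
Step 4: thread B executes B2 (x = x + 4). Shared: x=6 y=0 z=0. PCs: A@1 B@2 C@1
Step 5: thread C executes C2 (y = y * -1). Shared: x=6 y=0 z=0. PCs: A@1 B@2 C@2
Step 6: thread B executes B3 (z = z * 2). Shared: x=6 y=0 z=0. PCs: A@1 B@3 C@2
Step 7: thread C executes C3 (x = x + 3). Shared: x=9 y=0 z=0. PCs: A@1 B@3 C@3
Step 8: thread B executes B4 (x = x + 3). Shared: x=12 y=0 z=0. PCs: A@1 B@4 C@3
Step 9: thread A executes A2 (y = 2). Shared: x=12 y=2 z=0. PCs: A@2 B@4 C@3
Step 10: thread A executes A3 (z = z + 3). Shared: x=12 y=2 z=3. PCs: A@3 B@4 C@3

Answer: x=12 y=2 z=3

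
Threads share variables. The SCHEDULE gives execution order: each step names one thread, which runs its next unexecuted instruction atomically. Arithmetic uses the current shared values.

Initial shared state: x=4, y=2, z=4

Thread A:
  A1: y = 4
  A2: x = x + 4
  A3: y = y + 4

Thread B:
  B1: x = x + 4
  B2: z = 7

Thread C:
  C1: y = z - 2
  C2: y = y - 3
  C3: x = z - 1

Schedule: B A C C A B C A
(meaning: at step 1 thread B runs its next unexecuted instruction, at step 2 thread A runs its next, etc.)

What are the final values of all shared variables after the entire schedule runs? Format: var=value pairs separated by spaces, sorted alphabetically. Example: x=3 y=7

Step 1: thread B executes B1 (x = x + 4). Shared: x=8 y=2 z=4. PCs: A@0 B@1 C@0
Step 2: thread A executes A1 (y = 4). Shared: x=8 y=4 z=4. PCs: A@1 B@1 C@0
Step 3: thread C executes C1 (y = z - 2). Shared: x=8 y=2 z=4. PCs: A@1 B@1 C@1
Step 4: thread C executes C2 (y = y - 3). Shared: x=8 y=-1 z=4. PCs: A@1 B@1 C@2
Step 5: thread A executes A2 (x = x + 4). Shared: x=12 y=-1 z=4. PCs: A@2 B@1 C@2
Step 6: thread B executes B2 (z = 7). Shared: x=12 y=-1 z=7. PCs: A@2 B@2 C@2
Step 7: thread C executes C3 (x = z - 1). Shared: x=6 y=-1 z=7. PCs: A@2 B@2 C@3
Step 8: thread A executes A3 (y = y + 4). Shared: x=6 y=3 z=7. PCs: A@3 B@2 C@3

Answer: x=6 y=3 z=7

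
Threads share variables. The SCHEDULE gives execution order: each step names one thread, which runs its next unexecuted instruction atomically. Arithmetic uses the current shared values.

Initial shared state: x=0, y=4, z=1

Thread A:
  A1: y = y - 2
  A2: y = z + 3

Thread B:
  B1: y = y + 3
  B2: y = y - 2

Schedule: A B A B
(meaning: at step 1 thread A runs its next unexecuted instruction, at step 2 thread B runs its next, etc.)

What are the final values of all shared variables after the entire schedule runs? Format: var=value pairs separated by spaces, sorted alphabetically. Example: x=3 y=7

Answer: x=0 y=2 z=1

Derivation:
Step 1: thread A executes A1 (y = y - 2). Shared: x=0 y=2 z=1. PCs: A@1 B@0
Step 2: thread B executes B1 (y = y + 3). Shared: x=0 y=5 z=1. PCs: A@1 B@1
Step 3: thread A executes A2 (y = z + 3). Shared: x=0 y=4 z=1. PCs: A@2 B@1
Step 4: thread B executes B2 (y = y - 2). Shared: x=0 y=2 z=1. PCs: A@2 B@2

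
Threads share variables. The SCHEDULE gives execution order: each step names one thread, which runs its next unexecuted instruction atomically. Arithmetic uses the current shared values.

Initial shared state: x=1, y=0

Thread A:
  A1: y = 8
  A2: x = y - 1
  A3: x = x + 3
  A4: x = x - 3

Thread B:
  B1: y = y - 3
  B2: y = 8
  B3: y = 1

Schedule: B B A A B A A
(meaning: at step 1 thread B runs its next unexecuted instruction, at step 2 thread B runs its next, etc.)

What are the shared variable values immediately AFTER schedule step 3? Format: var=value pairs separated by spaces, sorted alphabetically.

Answer: x=1 y=8

Derivation:
Step 1: thread B executes B1 (y = y - 3). Shared: x=1 y=-3. PCs: A@0 B@1
Step 2: thread B executes B2 (y = 8). Shared: x=1 y=8. PCs: A@0 B@2
Step 3: thread A executes A1 (y = 8). Shared: x=1 y=8. PCs: A@1 B@2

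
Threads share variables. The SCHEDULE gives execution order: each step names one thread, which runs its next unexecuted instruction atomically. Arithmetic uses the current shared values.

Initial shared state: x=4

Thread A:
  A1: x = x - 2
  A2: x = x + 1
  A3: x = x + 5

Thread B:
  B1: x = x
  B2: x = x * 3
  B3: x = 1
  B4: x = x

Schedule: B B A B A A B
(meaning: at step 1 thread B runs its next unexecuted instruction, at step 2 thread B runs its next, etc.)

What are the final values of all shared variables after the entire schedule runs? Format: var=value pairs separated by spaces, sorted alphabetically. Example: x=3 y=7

Answer: x=7

Derivation:
Step 1: thread B executes B1 (x = x). Shared: x=4. PCs: A@0 B@1
Step 2: thread B executes B2 (x = x * 3). Shared: x=12. PCs: A@0 B@2
Step 3: thread A executes A1 (x = x - 2). Shared: x=10. PCs: A@1 B@2
Step 4: thread B executes B3 (x = 1). Shared: x=1. PCs: A@1 B@3
Step 5: thread A executes A2 (x = x + 1). Shared: x=2. PCs: A@2 B@3
Step 6: thread A executes A3 (x = x + 5). Shared: x=7. PCs: A@3 B@3
Step 7: thread B executes B4 (x = x). Shared: x=7. PCs: A@3 B@4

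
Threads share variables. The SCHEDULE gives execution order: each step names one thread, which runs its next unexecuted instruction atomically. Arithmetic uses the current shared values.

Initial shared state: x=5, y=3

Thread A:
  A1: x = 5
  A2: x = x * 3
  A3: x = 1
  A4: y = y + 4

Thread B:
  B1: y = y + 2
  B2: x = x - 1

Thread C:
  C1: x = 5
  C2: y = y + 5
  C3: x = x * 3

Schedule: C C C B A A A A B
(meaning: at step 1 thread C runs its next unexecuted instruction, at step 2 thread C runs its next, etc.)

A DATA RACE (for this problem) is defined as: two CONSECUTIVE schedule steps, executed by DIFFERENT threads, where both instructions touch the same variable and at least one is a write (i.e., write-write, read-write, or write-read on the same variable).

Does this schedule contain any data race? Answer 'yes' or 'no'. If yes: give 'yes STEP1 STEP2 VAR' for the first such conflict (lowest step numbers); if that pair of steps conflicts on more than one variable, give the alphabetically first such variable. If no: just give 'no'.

Steps 1,2: same thread (C). No race.
Steps 2,3: same thread (C). No race.
Steps 3,4: C(r=x,w=x) vs B(r=y,w=y). No conflict.
Steps 4,5: B(r=y,w=y) vs A(r=-,w=x). No conflict.
Steps 5,6: same thread (A). No race.
Steps 6,7: same thread (A). No race.
Steps 7,8: same thread (A). No race.
Steps 8,9: A(r=y,w=y) vs B(r=x,w=x). No conflict.

Answer: no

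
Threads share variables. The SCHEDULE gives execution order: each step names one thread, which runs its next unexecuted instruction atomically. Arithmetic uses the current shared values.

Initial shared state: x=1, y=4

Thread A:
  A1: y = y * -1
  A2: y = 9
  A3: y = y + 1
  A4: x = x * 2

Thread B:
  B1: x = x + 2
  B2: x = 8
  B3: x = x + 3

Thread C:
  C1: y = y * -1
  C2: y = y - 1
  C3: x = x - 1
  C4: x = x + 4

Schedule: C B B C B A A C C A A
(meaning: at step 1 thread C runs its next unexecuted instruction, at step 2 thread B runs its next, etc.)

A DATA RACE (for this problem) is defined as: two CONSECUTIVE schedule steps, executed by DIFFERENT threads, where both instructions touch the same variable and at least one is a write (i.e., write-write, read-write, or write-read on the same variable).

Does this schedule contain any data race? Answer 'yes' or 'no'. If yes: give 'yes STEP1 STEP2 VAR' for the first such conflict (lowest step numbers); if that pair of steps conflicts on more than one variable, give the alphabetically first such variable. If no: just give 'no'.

Steps 1,2: C(r=y,w=y) vs B(r=x,w=x). No conflict.
Steps 2,3: same thread (B). No race.
Steps 3,4: B(r=-,w=x) vs C(r=y,w=y). No conflict.
Steps 4,5: C(r=y,w=y) vs B(r=x,w=x). No conflict.
Steps 5,6: B(r=x,w=x) vs A(r=y,w=y). No conflict.
Steps 6,7: same thread (A). No race.
Steps 7,8: A(r=-,w=y) vs C(r=x,w=x). No conflict.
Steps 8,9: same thread (C). No race.
Steps 9,10: C(r=x,w=x) vs A(r=y,w=y). No conflict.
Steps 10,11: same thread (A). No race.

Answer: no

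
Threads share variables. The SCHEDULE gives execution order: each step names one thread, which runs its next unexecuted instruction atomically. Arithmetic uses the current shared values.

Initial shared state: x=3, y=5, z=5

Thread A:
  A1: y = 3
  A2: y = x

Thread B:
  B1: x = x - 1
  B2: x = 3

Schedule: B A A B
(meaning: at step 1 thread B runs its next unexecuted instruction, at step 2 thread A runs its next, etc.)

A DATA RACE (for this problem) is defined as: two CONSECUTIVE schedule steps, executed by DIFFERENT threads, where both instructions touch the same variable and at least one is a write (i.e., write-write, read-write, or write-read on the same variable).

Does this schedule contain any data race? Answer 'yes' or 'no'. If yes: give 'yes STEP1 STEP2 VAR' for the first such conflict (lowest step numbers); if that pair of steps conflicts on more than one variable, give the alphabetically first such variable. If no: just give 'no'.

Steps 1,2: B(r=x,w=x) vs A(r=-,w=y). No conflict.
Steps 2,3: same thread (A). No race.
Steps 3,4: A(y = x) vs B(x = 3). RACE on x (R-W).
First conflict at steps 3,4.

Answer: yes 3 4 x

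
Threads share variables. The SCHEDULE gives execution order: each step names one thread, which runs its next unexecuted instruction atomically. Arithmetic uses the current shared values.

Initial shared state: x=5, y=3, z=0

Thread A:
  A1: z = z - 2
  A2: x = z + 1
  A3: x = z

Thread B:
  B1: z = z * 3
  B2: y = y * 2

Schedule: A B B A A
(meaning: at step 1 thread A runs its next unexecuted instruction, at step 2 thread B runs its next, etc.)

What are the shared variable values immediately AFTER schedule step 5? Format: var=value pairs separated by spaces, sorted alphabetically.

Answer: x=-6 y=6 z=-6

Derivation:
Step 1: thread A executes A1 (z = z - 2). Shared: x=5 y=3 z=-2. PCs: A@1 B@0
Step 2: thread B executes B1 (z = z * 3). Shared: x=5 y=3 z=-6. PCs: A@1 B@1
Step 3: thread B executes B2 (y = y * 2). Shared: x=5 y=6 z=-6. PCs: A@1 B@2
Step 4: thread A executes A2 (x = z + 1). Shared: x=-5 y=6 z=-6. PCs: A@2 B@2
Step 5: thread A executes A3 (x = z). Shared: x=-6 y=6 z=-6. PCs: A@3 B@2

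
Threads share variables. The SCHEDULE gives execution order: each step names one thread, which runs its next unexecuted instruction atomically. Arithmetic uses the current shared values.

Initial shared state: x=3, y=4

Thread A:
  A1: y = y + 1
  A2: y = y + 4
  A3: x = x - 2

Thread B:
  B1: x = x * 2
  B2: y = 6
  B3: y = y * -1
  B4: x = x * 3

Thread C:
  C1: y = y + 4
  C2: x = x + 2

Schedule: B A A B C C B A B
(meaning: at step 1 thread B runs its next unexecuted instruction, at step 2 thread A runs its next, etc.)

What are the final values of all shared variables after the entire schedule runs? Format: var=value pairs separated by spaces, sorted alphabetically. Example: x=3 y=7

Step 1: thread B executes B1 (x = x * 2). Shared: x=6 y=4. PCs: A@0 B@1 C@0
Step 2: thread A executes A1 (y = y + 1). Shared: x=6 y=5. PCs: A@1 B@1 C@0
Step 3: thread A executes A2 (y = y + 4). Shared: x=6 y=9. PCs: A@2 B@1 C@0
Step 4: thread B executes B2 (y = 6). Shared: x=6 y=6. PCs: A@2 B@2 C@0
Step 5: thread C executes C1 (y = y + 4). Shared: x=6 y=10. PCs: A@2 B@2 C@1
Step 6: thread C executes C2 (x = x + 2). Shared: x=8 y=10. PCs: A@2 B@2 C@2
Step 7: thread B executes B3 (y = y * -1). Shared: x=8 y=-10. PCs: A@2 B@3 C@2
Step 8: thread A executes A3 (x = x - 2). Shared: x=6 y=-10. PCs: A@3 B@3 C@2
Step 9: thread B executes B4 (x = x * 3). Shared: x=18 y=-10. PCs: A@3 B@4 C@2

Answer: x=18 y=-10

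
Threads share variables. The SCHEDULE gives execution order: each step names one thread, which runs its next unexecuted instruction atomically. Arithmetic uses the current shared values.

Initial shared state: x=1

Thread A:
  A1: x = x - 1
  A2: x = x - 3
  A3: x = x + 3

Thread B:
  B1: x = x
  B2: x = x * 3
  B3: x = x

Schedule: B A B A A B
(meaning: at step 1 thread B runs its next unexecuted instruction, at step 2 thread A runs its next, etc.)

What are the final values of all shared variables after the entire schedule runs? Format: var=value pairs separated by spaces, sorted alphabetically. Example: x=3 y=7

Step 1: thread B executes B1 (x = x). Shared: x=1. PCs: A@0 B@1
Step 2: thread A executes A1 (x = x - 1). Shared: x=0. PCs: A@1 B@1
Step 3: thread B executes B2 (x = x * 3). Shared: x=0. PCs: A@1 B@2
Step 4: thread A executes A2 (x = x - 3). Shared: x=-3. PCs: A@2 B@2
Step 5: thread A executes A3 (x = x + 3). Shared: x=0. PCs: A@3 B@2
Step 6: thread B executes B3 (x = x). Shared: x=0. PCs: A@3 B@3

Answer: x=0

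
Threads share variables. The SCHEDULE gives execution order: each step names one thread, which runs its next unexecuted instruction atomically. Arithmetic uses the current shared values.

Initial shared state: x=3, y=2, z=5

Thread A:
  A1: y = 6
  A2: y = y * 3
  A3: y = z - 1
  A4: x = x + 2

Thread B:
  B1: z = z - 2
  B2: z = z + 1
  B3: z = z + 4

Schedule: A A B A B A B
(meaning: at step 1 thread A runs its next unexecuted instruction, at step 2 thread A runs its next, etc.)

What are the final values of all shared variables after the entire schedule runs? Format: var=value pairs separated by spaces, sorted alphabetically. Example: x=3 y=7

Answer: x=5 y=2 z=8

Derivation:
Step 1: thread A executes A1 (y = 6). Shared: x=3 y=6 z=5. PCs: A@1 B@0
Step 2: thread A executes A2 (y = y * 3). Shared: x=3 y=18 z=5. PCs: A@2 B@0
Step 3: thread B executes B1 (z = z - 2). Shared: x=3 y=18 z=3. PCs: A@2 B@1
Step 4: thread A executes A3 (y = z - 1). Shared: x=3 y=2 z=3. PCs: A@3 B@1
Step 5: thread B executes B2 (z = z + 1). Shared: x=3 y=2 z=4. PCs: A@3 B@2
Step 6: thread A executes A4 (x = x + 2). Shared: x=5 y=2 z=4. PCs: A@4 B@2
Step 7: thread B executes B3 (z = z + 4). Shared: x=5 y=2 z=8. PCs: A@4 B@3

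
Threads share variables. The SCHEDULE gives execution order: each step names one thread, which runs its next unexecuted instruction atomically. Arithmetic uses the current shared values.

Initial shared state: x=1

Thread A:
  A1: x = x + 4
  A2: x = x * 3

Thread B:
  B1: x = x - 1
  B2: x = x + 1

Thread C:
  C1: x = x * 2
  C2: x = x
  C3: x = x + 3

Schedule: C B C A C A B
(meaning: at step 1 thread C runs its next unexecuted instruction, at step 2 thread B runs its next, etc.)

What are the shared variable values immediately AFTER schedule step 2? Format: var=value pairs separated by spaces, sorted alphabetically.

Step 1: thread C executes C1 (x = x * 2). Shared: x=2. PCs: A@0 B@0 C@1
Step 2: thread B executes B1 (x = x - 1). Shared: x=1. PCs: A@0 B@1 C@1

Answer: x=1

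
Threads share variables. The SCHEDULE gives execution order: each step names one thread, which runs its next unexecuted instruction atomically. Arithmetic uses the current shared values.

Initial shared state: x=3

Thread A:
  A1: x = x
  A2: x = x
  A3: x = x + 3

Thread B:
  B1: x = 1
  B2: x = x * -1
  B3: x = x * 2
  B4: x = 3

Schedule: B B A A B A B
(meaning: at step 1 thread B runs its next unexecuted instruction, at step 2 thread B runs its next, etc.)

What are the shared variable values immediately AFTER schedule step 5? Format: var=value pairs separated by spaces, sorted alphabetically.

Step 1: thread B executes B1 (x = 1). Shared: x=1. PCs: A@0 B@1
Step 2: thread B executes B2 (x = x * -1). Shared: x=-1. PCs: A@0 B@2
Step 3: thread A executes A1 (x = x). Shared: x=-1. PCs: A@1 B@2
Step 4: thread A executes A2 (x = x). Shared: x=-1. PCs: A@2 B@2
Step 5: thread B executes B3 (x = x * 2). Shared: x=-2. PCs: A@2 B@3

Answer: x=-2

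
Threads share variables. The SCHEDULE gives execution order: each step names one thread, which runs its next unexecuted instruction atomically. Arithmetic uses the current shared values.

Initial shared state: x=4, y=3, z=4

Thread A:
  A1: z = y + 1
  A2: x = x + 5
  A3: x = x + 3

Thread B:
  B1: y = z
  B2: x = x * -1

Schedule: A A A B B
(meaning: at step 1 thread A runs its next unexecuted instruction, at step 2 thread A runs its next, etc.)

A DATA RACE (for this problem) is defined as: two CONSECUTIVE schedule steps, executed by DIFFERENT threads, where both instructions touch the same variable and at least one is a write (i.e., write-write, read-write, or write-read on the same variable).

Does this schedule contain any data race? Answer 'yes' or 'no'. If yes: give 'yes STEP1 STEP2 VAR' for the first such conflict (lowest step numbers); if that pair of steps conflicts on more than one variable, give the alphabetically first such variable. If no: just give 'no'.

Answer: no

Derivation:
Steps 1,2: same thread (A). No race.
Steps 2,3: same thread (A). No race.
Steps 3,4: A(r=x,w=x) vs B(r=z,w=y). No conflict.
Steps 4,5: same thread (B). No race.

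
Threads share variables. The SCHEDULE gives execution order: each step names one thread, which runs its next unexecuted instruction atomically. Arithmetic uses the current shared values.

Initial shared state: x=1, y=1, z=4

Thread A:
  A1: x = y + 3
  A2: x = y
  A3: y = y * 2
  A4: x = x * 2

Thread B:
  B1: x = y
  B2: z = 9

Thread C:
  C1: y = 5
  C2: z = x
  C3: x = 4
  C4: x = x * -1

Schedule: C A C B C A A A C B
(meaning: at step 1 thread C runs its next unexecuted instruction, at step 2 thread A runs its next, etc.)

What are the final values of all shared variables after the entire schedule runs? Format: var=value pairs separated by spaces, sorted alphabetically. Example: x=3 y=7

Step 1: thread C executes C1 (y = 5). Shared: x=1 y=5 z=4. PCs: A@0 B@0 C@1
Step 2: thread A executes A1 (x = y + 3). Shared: x=8 y=5 z=4. PCs: A@1 B@0 C@1
Step 3: thread C executes C2 (z = x). Shared: x=8 y=5 z=8. PCs: A@1 B@0 C@2
Step 4: thread B executes B1 (x = y). Shared: x=5 y=5 z=8. PCs: A@1 B@1 C@2
Step 5: thread C executes C3 (x = 4). Shared: x=4 y=5 z=8. PCs: A@1 B@1 C@3
Step 6: thread A executes A2 (x = y). Shared: x=5 y=5 z=8. PCs: A@2 B@1 C@3
Step 7: thread A executes A3 (y = y * 2). Shared: x=5 y=10 z=8. PCs: A@3 B@1 C@3
Step 8: thread A executes A4 (x = x * 2). Shared: x=10 y=10 z=8. PCs: A@4 B@1 C@3
Step 9: thread C executes C4 (x = x * -1). Shared: x=-10 y=10 z=8. PCs: A@4 B@1 C@4
Step 10: thread B executes B2 (z = 9). Shared: x=-10 y=10 z=9. PCs: A@4 B@2 C@4

Answer: x=-10 y=10 z=9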